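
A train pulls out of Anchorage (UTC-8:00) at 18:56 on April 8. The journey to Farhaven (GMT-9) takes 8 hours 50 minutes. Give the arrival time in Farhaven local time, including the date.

Farhaven is 1:00 behind Anchorage.
After 8 hours 50 minutes it is 03:46 (Apr 9) in Anchorage.
Shift by the zone difference: 03:46 − 1:00 = 02:46 on Apr 9 in Farhaven.

02:46 on Apr 9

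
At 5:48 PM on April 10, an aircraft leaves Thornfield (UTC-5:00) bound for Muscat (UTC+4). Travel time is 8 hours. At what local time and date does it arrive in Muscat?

10:48 AM on Apr 11

Convert departure to UTC: 5:48 PM + 5:00 = 10:48 PM UTC on Apr 10.
Add 8 hours travel time → 6:48 AM UTC (Apr 11).
Muscat is UTC+4:00, so local arrival = 6:48 AM + 4:00 = 10:48 AM on Apr 11.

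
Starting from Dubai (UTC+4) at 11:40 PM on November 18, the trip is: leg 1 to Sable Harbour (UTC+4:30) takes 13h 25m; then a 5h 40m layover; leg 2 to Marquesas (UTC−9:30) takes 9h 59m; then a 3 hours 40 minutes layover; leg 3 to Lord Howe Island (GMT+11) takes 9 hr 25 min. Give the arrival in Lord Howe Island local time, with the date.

12:49 AM on November 21

Convert departure to UTC: 11:40 PM − 4:00 = 7:40 PM UTC on Nov 18.
Add 13 hours 25 minutes leg 1 → 9:05 AM UTC (Nov 19).
Add 5 hours and 40 minutes layover in Sable Harbour → 2:45 PM UTC.
Add 9 hours 59 minutes leg 2 → 12:44 AM UTC (Nov 20).
Add 3 hours 40 minutes layover in Marquesas → 4:24 AM UTC.
Add 9 hours and 25 minutes leg 3 → 1:49 PM UTC.
Lord Howe Island is UTC+11:00, so local arrival = 1:49 PM + 11:00 = 12:49 AM on Nov 21.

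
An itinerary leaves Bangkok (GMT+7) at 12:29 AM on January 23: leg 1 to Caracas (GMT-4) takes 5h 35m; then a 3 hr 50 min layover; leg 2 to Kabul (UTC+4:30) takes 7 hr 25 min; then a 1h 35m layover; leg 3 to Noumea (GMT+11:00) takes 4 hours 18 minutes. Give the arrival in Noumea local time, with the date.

Convert departure to UTC: 12:29 AM − 7:00 = 5:29 PM UTC on Jan 22.
Add 5 hours and 35 minutes leg 1 → 11:04 PM UTC.
Add 3 hours and 50 minutes layover in Caracas → 2:54 AM UTC (Jan 23).
Add 7 hours and 25 minutes leg 2 → 10:19 AM UTC.
Add 1 hour and 35 minutes layover in Kabul → 11:54 AM UTC.
Add 4 hours and 18 minutes leg 3 → 4:12 PM UTC.
Noumea is UTC+11:00, so local arrival = 4:12 PM + 11:00 = 3:12 AM on Jan 24.

3:12 AM on Jan 24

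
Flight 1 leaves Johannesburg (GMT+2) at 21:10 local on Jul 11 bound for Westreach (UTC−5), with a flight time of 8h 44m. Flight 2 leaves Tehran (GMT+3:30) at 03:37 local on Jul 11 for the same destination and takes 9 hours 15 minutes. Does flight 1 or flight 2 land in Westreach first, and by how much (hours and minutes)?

Flight 1 in UTC: 21:10 − 2:00 = 19:10 on Jul 11.
+8 hours and 44 minutes → arrive 03:54 UTC on Jul 12.
Flight 2 in UTC: 03:37 − 3:30 = 00:07 on Jul 11.
+9 hours and 15 minutes → arrive 09:22 UTC on Jul 11.
Flight 2 lands earlier by 18 hours 32 minutes.

the second, by 18 hours 32 minutes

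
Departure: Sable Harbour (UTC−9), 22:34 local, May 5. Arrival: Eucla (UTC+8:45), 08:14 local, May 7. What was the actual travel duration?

Departure in UTC: 22:34 + 9:00 = 07:34 on May 6.
Arrival in UTC: 08:14 − 8:45 = 23:29 on May 6.
Elapsed = 23:29 − 07:34 = 15 hours 55 minutes.

15 hours 55 minutes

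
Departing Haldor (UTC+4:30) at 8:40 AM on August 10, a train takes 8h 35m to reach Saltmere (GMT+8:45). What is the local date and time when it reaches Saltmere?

9:30 PM on August 10

Saltmere is 4:15 ahead of Haldor.
After 8 hours 35 minutes it is 5:15 PM in Haldor.
Shift by the zone difference: 5:15 PM + 4:15 = 9:30 PM on Aug 10 in Saltmere.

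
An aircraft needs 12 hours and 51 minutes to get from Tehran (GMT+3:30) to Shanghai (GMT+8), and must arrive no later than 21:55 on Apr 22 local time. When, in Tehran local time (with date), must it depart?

04:34 on April 22

Target arrival in UTC: 21:55 − 8:00 = 13:55 on Apr 22.
Subtract 12 hours 51 minutes → departure 01:04 UTC on Apr 22.
Tehran is UTC+3:30: 01:04 + 3:30 = 04:34 on Apr 22.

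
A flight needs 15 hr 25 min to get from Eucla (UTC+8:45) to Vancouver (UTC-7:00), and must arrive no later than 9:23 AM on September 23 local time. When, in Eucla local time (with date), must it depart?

Target arrival in UTC: 9:23 AM + 7:00 = 4:23 PM on Sep 23.
Subtract 15 hours and 25 minutes → departure 12:58 AM UTC on Sep 23.
Eucla is UTC+8:45: 12:58 AM + 8:45 = 9:43 AM on Sep 23.

9:43 AM on Sep 23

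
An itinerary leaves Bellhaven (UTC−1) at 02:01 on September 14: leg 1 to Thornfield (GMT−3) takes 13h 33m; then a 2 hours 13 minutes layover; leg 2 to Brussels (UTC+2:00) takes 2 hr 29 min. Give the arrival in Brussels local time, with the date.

23:16 on September 14

Convert departure to UTC: 02:01 + 1:00 = 03:01 UTC on Sep 14.
Add 13 hours 33 minutes leg 1 → 16:34 UTC.
Add 2 hours and 13 minutes layover in Thornfield → 18:47 UTC.
Add 2 hours and 29 minutes leg 2 → 21:16 UTC.
Brussels is UTC+2:00, so local arrival = 21:16 + 2:00 = 23:16 on Sep 14.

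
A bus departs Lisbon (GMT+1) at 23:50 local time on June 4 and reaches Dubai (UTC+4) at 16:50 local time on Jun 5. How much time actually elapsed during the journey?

Departure in UTC: 23:50 − 1:00 = 22:50 on Jun 4.
Arrival in UTC: 16:50 − 4:00 = 12:50 on Jun 5.
Elapsed = 12:50 − 22:50 (+1 day) = 14 hours.

14 hours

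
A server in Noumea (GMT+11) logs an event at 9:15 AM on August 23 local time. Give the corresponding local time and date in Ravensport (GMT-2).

8:15 PM on Aug 22

In UTC: 9:15 AM − 11:00 = 10:15 PM on Aug 22.
Ravensport is UTC−2:00: 10:15 PM − 2:00 = 8:15 PM on Aug 22.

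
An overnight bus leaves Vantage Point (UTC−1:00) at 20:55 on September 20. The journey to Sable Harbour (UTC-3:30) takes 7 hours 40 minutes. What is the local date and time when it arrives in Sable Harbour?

Convert departure to UTC: 20:55 + 1:00 = 21:55 UTC on Sep 20.
Add 7 hours and 40 minutes travel time → 05:35 UTC (Sep 21).
Sable Harbour is UTC−3:30, so local arrival = 05:35 − 3:30 = 02:05 on Sep 21.

02:05 on Sep 21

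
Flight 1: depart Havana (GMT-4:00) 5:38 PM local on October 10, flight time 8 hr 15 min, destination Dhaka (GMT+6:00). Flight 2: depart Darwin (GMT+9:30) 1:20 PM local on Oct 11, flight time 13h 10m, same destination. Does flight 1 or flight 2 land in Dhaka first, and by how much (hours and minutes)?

the first, by 11 hours 7 minutes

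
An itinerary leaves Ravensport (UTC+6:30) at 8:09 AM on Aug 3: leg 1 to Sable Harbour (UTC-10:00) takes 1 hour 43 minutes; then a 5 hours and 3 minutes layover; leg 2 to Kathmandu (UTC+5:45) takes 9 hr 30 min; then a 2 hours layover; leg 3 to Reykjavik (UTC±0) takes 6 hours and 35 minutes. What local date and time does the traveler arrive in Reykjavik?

Convert departure to UTC: 8:09 AM − 6:30 = 1:39 AM UTC on Aug 3.
Add 1 hour 43 minutes leg 1 → 3:22 AM UTC.
Add 5 hours and 3 minutes layover in Sable Harbour → 8:25 AM UTC.
Add 9 hours 30 minutes leg 2 → 5:55 PM UTC.
Add 2 hours layover in Kathmandu → 7:55 PM UTC.
Add 6 hours 35 minutes leg 3 → 2:30 AM UTC (Aug 4).
Reykjavik is UTC+0, so local arrival is the same: 2:30 AM on Aug 4.

2:30 AM on August 4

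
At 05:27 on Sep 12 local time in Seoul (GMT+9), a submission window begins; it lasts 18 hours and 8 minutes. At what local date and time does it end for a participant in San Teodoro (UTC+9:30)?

00:05 on September 13

San Teodoro is 0:30 ahead of Seoul.
After 18 hours 8 minutes it is 23:35 in Seoul.
Shift by the zone difference: 23:35 + 0:30 = 00:05 on Sep 13 in San Teodoro.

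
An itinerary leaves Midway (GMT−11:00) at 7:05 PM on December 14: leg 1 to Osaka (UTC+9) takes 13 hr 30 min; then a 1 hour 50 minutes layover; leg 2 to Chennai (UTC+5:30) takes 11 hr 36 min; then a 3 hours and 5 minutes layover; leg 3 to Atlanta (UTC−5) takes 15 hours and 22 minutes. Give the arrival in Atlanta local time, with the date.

10:28 PM on December 16

Convert departure to UTC: 7:05 PM + 11:00 = 6:05 AM UTC on Dec 15.
Add 13 hours and 30 minutes leg 1 → 7:35 PM UTC.
Add 1 hour and 50 minutes layover in Osaka → 9:25 PM UTC.
Add 11 hours and 36 minutes leg 2 → 9:01 AM UTC (Dec 16).
Add 3 hours 5 minutes layover in Chennai → 12:06 PM UTC.
Add 15 hours 22 minutes leg 3 → 3:28 AM UTC (Dec 17).
Atlanta is UTC−5:00, so local arrival = 3:28 AM − 5:00 = 10:28 PM on Dec 16.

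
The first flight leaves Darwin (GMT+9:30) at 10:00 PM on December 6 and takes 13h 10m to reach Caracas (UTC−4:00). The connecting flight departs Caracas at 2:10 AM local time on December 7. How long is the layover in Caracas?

Convert departure to UTC: 10:00 PM − 9:30 = 12:30 PM UTC on Dec 6.
Add 13 hours and 10 minutes flight time → 1:40 AM UTC (Dec 7).
Caracas is UTC−4:00, so local arrival = 1:40 AM − 4:00 = 9:40 PM on Dec 6.
Layover = 2:10 AM − 9:40 PM (+1 day) = 4 hours 30 minutes.

4 hours 30 minutes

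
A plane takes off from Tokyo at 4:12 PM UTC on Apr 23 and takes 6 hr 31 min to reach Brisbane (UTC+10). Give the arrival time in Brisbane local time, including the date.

Departure is given in UTC: 4:12 PM on Apr 23.
Add 6 hours 31 minutes → 10:43 PM UTC.
Brisbane is UTC+10:00: 10:43 PM + 10:00 = 8:43 AM on Apr 24.

8:43 AM on Apr 24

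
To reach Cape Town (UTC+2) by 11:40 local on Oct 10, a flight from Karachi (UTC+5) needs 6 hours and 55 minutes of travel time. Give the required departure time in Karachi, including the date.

Target arrival in UTC: 11:40 − 2:00 = 09:40 on Oct 10.
Subtract 6 hours 55 minutes → departure 02:45 UTC on Oct 10.
Karachi is UTC+5:00: 02:45 + 5:00 = 07:45 on Oct 10.

07:45 on October 10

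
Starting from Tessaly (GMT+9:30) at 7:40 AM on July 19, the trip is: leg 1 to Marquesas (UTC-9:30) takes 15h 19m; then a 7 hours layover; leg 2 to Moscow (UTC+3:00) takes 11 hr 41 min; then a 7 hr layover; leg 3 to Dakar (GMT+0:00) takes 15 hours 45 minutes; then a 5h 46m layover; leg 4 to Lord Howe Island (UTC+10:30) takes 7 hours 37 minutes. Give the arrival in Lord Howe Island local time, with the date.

6:48 AM on July 22

Convert departure to UTC: 7:40 AM − 9:30 = 10:10 PM UTC on Jul 18.
Add 15 hours and 19 minutes leg 1 → 1:29 PM UTC (Jul 19).
Add 7 hours layover in Marquesas → 8:29 PM UTC.
Add 11 hours 41 minutes leg 2 → 8:10 AM UTC (Jul 20).
Add 7 hours layover in Moscow → 3:10 PM UTC.
Add 15 hours 45 minutes leg 3 → 6:55 AM UTC (Jul 21).
Add 5 hours and 46 minutes layover in Dakar → 12:41 PM UTC.
Add 7 hours 37 minutes leg 4 → 8:18 PM UTC.
Lord Howe Island is UTC+10:30, so local arrival = 8:18 PM + 10:30 = 6:48 AM on Jul 22.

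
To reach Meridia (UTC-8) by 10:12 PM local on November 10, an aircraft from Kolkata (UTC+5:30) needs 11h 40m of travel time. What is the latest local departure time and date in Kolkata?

Target arrival in UTC: 10:12 PM + 8:00 = 6:12 AM on Nov 11.
Subtract 11 hours 40 minutes → departure 6:32 PM UTC on Nov 10.
Kolkata is UTC+5:30: 6:32 PM + 5:30 = 12:02 AM on Nov 11.

12:02 AM on November 11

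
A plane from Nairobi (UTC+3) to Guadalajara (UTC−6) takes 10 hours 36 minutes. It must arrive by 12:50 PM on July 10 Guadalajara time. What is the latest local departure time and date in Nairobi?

11:14 AM on July 10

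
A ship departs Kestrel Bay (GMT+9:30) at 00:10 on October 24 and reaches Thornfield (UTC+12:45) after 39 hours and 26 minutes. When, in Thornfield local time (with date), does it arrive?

18:51 on Oct 25

Convert departure to UTC: 00:10 − 9:30 = 14:40 UTC on Oct 23.
Add 39 hours and 26 minutes travel time → 06:06 UTC (Oct 25).
Thornfield is UTC+12:45, so local arrival = 06:06 + 12:45 = 18:51 on Oct 25.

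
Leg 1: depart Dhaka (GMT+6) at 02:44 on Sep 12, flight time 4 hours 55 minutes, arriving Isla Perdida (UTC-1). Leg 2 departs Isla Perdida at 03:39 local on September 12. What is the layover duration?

Convert departure to UTC: 02:44 − 6:00 = 20:44 UTC on Sep 11.
Add 4 hours and 55 minutes flight time → 01:39 UTC (Sep 12).
Isla Perdida is UTC−1:00, so local arrival = 01:39 − 1:00 = 00:39 on Sep 12.
Layover = 03:39 − 00:39 = 3 hours.

3 hours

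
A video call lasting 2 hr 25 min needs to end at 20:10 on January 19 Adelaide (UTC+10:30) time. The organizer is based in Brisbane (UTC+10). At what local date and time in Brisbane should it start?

Target end time in UTC: 20:10 − 10:30 = 09:40 on Jan 19.
Subtract 2 hours 25 minutes → start 07:15 UTC on Jan 19.
Brisbane is UTC+10:00: 07:15 + 10:00 = 17:15 on Jan 19.

17:15 on January 19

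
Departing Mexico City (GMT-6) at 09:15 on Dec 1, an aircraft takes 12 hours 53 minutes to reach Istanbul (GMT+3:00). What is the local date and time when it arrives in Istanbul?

07:08 on December 2

Convert departure to UTC: 09:15 + 6:00 = 15:15 UTC on Dec 1.
Add 12 hours 53 minutes travel time → 04:08 UTC (Dec 2).
Istanbul is UTC+3:00, so local arrival = 04:08 + 3:00 = 07:08 on Dec 2.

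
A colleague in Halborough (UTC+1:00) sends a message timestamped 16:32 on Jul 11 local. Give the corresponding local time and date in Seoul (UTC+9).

In UTC: 16:32 − 1:00 = 15:32 on Jul 11.
Seoul is UTC+9:00: 15:32 + 9:00 = 00:32 on Jul 12.

00:32 on July 12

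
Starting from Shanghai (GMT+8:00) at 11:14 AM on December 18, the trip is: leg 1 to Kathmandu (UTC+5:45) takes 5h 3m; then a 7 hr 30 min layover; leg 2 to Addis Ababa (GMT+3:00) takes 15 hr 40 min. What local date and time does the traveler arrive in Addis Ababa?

10:27 AM on Dec 19

Convert departure to UTC: 11:14 AM − 8:00 = 3:14 AM UTC on Dec 18.
Add 5 hours and 3 minutes leg 1 → 8:17 AM UTC.
Add 7 hours and 30 minutes layover in Kathmandu → 3:47 PM UTC.
Add 15 hours and 40 minutes leg 2 → 7:27 AM UTC (Dec 19).
Addis Ababa is UTC+3:00, so local arrival = 7:27 AM + 3:00 = 10:27 AM on Dec 19.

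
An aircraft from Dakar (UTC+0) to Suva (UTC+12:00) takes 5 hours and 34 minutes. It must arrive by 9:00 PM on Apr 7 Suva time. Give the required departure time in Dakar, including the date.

Target arrival in UTC: 9:00 PM − 12:00 = 9:00 AM on Apr 7.
Subtract 5 hours and 34 minutes → departure 3:26 AM UTC on Apr 7.
Dakar is UTC+0, so departure is 3:26 AM on Apr 7.

3:26 AM on April 7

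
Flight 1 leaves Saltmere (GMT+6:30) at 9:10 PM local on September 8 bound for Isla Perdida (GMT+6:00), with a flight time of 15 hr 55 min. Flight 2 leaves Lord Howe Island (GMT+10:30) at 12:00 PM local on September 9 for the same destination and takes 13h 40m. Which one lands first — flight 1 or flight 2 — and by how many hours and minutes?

Flight 1 in UTC: 9:10 PM − 6:30 = 2:40 PM on Sep 8.
+15 hours 55 minutes → arrive 6:35 AM UTC on Sep 9.
Flight 2 in UTC: 12:00 PM − 10:30 = 1:30 AM on Sep 9.
+13 hours 40 minutes → arrive 3:10 PM UTC on Sep 9.
Flight 1 lands earlier by 8 hours 35 minutes.

the first, by 8 hours 35 minutes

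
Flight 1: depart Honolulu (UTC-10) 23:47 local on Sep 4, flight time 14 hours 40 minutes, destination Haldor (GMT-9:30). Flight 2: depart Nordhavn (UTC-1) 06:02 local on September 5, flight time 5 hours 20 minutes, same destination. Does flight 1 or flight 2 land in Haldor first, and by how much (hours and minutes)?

the second, by 12 hours 5 minutes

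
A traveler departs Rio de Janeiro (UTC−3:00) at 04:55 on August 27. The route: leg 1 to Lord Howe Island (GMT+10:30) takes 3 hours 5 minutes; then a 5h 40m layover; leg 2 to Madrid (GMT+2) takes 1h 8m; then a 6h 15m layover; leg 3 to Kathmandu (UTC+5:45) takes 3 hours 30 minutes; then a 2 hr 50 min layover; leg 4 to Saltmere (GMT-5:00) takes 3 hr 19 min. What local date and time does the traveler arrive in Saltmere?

Convert departure to UTC: 04:55 + 3:00 = 07:55 UTC on Aug 27.
Add 3 hours 5 minutes leg 1 → 11:00 UTC.
Add 5 hours 40 minutes layover in Lord Howe Island → 16:40 UTC.
Add 1 hour 8 minutes leg 2 → 17:48 UTC.
Add 6 hours and 15 minutes layover in Madrid → 00:03 UTC (Aug 28).
Add 3 hours and 30 minutes leg 3 → 03:33 UTC.
Add 2 hours 50 minutes layover in Kathmandu → 06:23 UTC.
Add 3 hours 19 minutes leg 4 → 09:42 UTC.
Saltmere is UTC−5:00, so local arrival = 09:42 − 5:00 = 04:42 on Aug 28.

04:42 on August 28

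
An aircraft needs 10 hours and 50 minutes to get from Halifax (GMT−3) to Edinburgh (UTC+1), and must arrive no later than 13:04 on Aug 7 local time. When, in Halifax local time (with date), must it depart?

Target arrival in UTC: 13:04 − 1:00 = 12:04 on Aug 7.
Subtract 10 hours and 50 minutes → departure 01:14 UTC on Aug 7.
Halifax is UTC−3:00: 01:14 − 3:00 = 22:14 on Aug 6.

22:14 on Aug 6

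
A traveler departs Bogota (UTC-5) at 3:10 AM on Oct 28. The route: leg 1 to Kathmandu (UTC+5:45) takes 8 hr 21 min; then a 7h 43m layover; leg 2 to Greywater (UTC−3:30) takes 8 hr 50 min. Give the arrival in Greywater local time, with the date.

5:34 AM on October 29

Convert departure to UTC: 3:10 AM + 5:00 = 8:10 AM UTC on Oct 28.
Add 8 hours 21 minutes leg 1 → 4:31 PM UTC.
Add 7 hours and 43 minutes layover in Kathmandu → 12:14 AM UTC (Oct 29).
Add 8 hours and 50 minutes leg 2 → 9:04 AM UTC.
Greywater is UTC−3:30, so local arrival = 9:04 AM − 3:30 = 5:34 AM on Oct 29.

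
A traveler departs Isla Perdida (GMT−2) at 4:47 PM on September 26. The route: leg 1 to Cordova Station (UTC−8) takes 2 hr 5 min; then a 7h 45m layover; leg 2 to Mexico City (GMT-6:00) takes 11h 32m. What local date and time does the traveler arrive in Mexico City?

Convert departure to UTC: 4:47 PM + 2:00 = 6:47 PM UTC on Sep 26.
Add 2 hours 5 minutes leg 1 → 8:52 PM UTC.
Add 7 hours 45 minutes layover in Cordova Station → 4:37 AM UTC (Sep 27).
Add 11 hours 32 minutes leg 2 → 4:09 PM UTC.
Mexico City is UTC−6:00, so local arrival = 4:09 PM − 6:00 = 10:09 AM on Sep 27.

10:09 AM on September 27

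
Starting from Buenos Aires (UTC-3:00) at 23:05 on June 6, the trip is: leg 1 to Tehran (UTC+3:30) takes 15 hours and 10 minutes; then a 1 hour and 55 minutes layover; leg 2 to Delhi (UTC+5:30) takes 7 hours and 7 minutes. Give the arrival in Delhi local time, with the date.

07:47 on June 8

Convert departure to UTC: 23:05 + 3:00 = 02:05 UTC on Jun 7.
Add 15 hours 10 minutes leg 1 → 17:15 UTC.
Add 1 hour 55 minutes layover in Tehran → 19:10 UTC.
Add 7 hours and 7 minutes leg 2 → 02:17 UTC (Jun 8).
Delhi is UTC+5:30, so local arrival = 02:17 + 5:30 = 07:47 on Jun 8.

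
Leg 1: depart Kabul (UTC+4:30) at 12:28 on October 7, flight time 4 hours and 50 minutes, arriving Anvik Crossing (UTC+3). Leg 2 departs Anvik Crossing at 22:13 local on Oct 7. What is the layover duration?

Convert departure to UTC: 12:28 − 4:30 = 07:58 UTC on Oct 7.
Add 4 hours and 50 minutes flight time → 12:48 UTC.
Anvik Crossing is UTC+3:00, so local arrival = 12:48 + 3:00 = 15:48 on Oct 7.
Layover = 22:13 − 15:48 = 6 hours 25 minutes.

6 hours 25 minutes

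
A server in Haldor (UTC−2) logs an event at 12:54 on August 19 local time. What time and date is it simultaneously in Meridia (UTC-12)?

02:54 on Aug 19

In UTC: 12:54 + 2:00 = 14:54 on Aug 19.
Meridia is UTC−12:00: 14:54 − 12:00 = 02:54 on Aug 19.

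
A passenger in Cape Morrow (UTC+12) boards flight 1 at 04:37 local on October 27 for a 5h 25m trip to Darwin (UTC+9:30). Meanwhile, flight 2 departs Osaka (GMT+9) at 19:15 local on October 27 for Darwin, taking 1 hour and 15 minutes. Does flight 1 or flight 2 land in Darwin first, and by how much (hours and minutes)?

Flight 1 in UTC: 04:37 − 12:00 = 16:37 on Oct 26.
+5 hours and 25 minutes → arrive 22:02 UTC on Oct 26.
Flight 2 in UTC: 19:15 − 9:00 = 10:15 on Oct 27.
+1 hour and 15 minutes → arrive 11:30 UTC on Oct 27.
Flight 1 lands earlier by 13 hours 28 minutes.

the first, by 13 hours 28 minutes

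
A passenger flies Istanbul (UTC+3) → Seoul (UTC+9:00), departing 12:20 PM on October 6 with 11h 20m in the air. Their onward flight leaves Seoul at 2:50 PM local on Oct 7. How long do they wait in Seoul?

9 hours 10 minutes

Convert departure to UTC: 12:20 PM − 3:00 = 9:20 AM UTC on Oct 6.
Add 11 hours 20 minutes flight time → 8:40 PM UTC.
Seoul is UTC+9:00, so local arrival = 8:40 PM + 9:00 = 5:40 AM on Oct 7.
Layover = 2:50 PM − 5:40 AM = 9 hours 10 minutes.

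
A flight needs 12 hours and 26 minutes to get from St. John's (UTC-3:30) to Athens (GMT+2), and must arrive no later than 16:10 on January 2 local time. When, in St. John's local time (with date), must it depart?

Target arrival in UTC: 16:10 − 2:00 = 14:10 on Jan 2.
Subtract 12 hours 26 minutes → departure 01:44 UTC on Jan 2.
St. John's is UTC−3:30: 01:44 − 3:30 = 22:14 on Jan 1.

22:14 on Jan 1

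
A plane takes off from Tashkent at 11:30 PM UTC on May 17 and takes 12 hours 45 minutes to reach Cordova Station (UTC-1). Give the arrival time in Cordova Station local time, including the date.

11:15 AM on May 18

Departure is given in UTC: 11:30 PM on May 17.
Add 12 hours and 45 minutes → 12:15 PM UTC (May 18).
Cordova Station is UTC−1:00: 12:15 PM − 1:00 = 11:15 AM on May 18.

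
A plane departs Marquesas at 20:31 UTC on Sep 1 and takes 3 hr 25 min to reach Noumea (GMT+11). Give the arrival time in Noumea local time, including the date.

10:56 on September 2

Departure is given in UTC: 20:31 on Sep 1.
Add 3 hours 25 minutes → 23:56 UTC.
Noumea is UTC+11:00: 23:56 + 11:00 = 10:56 on Sep 2.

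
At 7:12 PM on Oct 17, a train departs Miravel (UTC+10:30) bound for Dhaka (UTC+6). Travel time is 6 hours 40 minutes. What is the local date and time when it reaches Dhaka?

9:22 PM on October 17

Convert departure to UTC: 7:12 PM − 10:30 = 8:42 AM UTC on Oct 17.
Add 6 hours 40 minutes travel time → 3:22 PM UTC.
Dhaka is UTC+6:00, so local arrival = 3:22 PM + 6:00 = 9:22 PM on Oct 17.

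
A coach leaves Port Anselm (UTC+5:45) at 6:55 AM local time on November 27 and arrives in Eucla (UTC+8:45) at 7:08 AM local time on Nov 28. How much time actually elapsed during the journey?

21 hours 13 minutes

Departure in UTC: 6:55 AM − 5:45 = 1:10 AM on Nov 27.
Arrival in UTC: 7:08 AM − 8:45 = 10:23 PM on Nov 27.
Elapsed = 10:23 PM − 1:10 AM = 21 hours 13 minutes.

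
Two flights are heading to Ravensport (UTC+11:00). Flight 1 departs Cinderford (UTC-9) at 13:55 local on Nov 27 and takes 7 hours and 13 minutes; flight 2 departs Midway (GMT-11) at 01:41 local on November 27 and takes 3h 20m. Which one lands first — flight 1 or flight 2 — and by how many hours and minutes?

Flight 1 in UTC: 13:55 + 9:00 = 22:55 on Nov 27.
+7 hours and 13 minutes → arrive 06:08 UTC on Nov 28.
Flight 2 in UTC: 01:41 + 11:00 = 12:41 on Nov 27.
+3 hours and 20 minutes → arrive 16:01 UTC on Nov 27.
Flight 2 lands earlier by 14 hours 7 minutes.

the second, by 14 hours 7 minutes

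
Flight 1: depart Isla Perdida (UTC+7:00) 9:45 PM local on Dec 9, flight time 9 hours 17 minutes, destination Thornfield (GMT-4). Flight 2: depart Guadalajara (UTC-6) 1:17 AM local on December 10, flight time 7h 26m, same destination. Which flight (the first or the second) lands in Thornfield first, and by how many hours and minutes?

Flight 1 in UTC: 9:45 PM − 7:00 = 2:45 PM on Dec 9.
+9 hours and 17 minutes → arrive 12:02 AM UTC on Dec 10.
Flight 2 in UTC: 1:17 AM + 6:00 = 7:17 AM on Dec 10.
+7 hours 26 minutes → arrive 2:43 PM UTC on Dec 10.
Flight 1 lands earlier by 14 hours 41 minutes.

the first, by 14 hours 41 minutes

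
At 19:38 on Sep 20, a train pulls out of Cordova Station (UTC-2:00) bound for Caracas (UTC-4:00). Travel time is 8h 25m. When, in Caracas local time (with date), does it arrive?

Convert departure to UTC: 19:38 + 2:00 = 21:38 UTC on Sep 20.
Add 8 hours 25 minutes travel time → 06:03 UTC (Sep 21).
Caracas is UTC−4:00, so local arrival = 06:03 − 4:00 = 02:03 on Sep 21.

02:03 on Sep 21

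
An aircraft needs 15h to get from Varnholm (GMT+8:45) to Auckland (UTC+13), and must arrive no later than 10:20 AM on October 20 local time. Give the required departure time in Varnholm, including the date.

Target arrival in UTC: 10:20 AM − 13:00 = 9:20 PM on Oct 19.
Subtract 15 hours → departure 6:20 AM UTC on Oct 19.
Varnholm is UTC+8:45: 6:20 AM + 8:45 = 3:05 PM on Oct 19.

3:05 PM on October 19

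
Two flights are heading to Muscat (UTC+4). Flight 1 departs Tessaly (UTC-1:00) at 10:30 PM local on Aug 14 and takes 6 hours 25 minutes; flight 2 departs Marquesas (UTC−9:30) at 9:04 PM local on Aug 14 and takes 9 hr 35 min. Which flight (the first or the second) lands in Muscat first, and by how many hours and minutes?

the first, by 10 hours 14 minutes

Flight 1 in UTC: 10:30 PM + 1:00 = 11:30 PM on Aug 14.
+6 hours and 25 minutes → arrive 5:55 AM UTC on Aug 15.
Flight 2 in UTC: 9:04 PM + 9:30 = 6:34 AM on Aug 15.
+9 hours and 35 minutes → arrive 4:09 PM UTC on Aug 15.
Flight 1 lands earlier by 10 hours 14 minutes.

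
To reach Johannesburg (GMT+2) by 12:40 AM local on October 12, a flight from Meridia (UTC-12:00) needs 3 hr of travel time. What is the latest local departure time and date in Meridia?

Target arrival in UTC: 12:40 AM − 2:00 = 10:40 PM on Oct 11.
Subtract 3 hours → departure 7:40 PM UTC on Oct 11.
Meridia is UTC−12:00: 7:40 PM − 12:00 = 7:40 AM on Oct 11.

7:40 AM on October 11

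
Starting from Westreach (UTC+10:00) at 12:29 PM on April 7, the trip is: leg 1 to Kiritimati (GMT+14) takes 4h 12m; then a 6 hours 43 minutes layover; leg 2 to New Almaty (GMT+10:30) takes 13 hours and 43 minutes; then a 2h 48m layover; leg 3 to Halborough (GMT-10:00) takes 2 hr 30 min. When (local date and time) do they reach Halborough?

10:25 PM on April 7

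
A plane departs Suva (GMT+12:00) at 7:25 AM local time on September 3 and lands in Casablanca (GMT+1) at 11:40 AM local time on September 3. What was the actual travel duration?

15 hours 15 minutes

Departure in UTC: 7:25 AM − 12:00 = 7:25 PM on Sep 2.
Arrival in UTC: 11:40 AM − 1:00 = 10:40 AM on Sep 3.
Elapsed = 10:40 AM − 7:25 PM (+1 day) = 15 hours 15 minutes.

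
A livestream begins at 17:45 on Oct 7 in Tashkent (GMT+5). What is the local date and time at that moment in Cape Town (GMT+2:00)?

Cape Town is 3:00 behind Tashkent.
Shift by the zone difference: 17:45 − 3:00 = 14:45 on Oct 7 in Cape Town.

14:45 on October 7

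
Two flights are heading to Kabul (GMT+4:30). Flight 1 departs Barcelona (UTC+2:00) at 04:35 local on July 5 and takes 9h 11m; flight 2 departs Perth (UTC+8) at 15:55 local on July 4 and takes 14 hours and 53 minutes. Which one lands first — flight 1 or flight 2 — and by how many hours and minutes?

Flight 1 in UTC: 04:35 − 2:00 = 02:35 on Jul 5.
+9 hours and 11 minutes → arrive 11:46 UTC on Jul 5.
Flight 2 in UTC: 15:55 − 8:00 = 07:55 on Jul 4.
+14 hours and 53 minutes → arrive 22:48 UTC on Jul 4.
Flight 2 lands earlier by 12 hours 58 minutes.

the second, by 12 hours 58 minutes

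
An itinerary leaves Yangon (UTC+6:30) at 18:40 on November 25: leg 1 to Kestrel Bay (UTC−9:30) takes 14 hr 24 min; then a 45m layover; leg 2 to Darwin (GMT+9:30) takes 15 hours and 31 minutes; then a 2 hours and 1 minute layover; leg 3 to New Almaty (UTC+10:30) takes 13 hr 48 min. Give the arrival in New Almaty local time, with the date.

21:09 on November 27

Convert departure to UTC: 18:40 − 6:30 = 12:10 UTC on Nov 25.
Add 14 hours and 24 minutes leg 1 → 02:34 UTC (Nov 26).
Add 45 minutes layover in Kestrel Bay → 03:19 UTC.
Add 15 hours and 31 minutes leg 2 → 18:50 UTC.
Add 2 hours and 1 minute layover in Darwin → 20:51 UTC.
Add 13 hours and 48 minutes leg 3 → 10:39 UTC (Nov 27).
New Almaty is UTC+10:30, so local arrival = 10:39 + 10:30 = 21:09 on Nov 27.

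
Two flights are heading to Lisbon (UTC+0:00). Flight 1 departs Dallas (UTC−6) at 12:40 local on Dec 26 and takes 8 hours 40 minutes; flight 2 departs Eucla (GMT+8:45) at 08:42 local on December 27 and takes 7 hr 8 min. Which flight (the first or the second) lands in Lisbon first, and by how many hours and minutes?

the first, by 3 hours 45 minutes

Flight 1 in UTC: 12:40 + 6:00 = 18:40 on Dec 26.
+8 hours and 40 minutes → arrive 03:20 UTC on Dec 27.
Flight 2 in UTC: 08:42 − 8:45 = 23:57 on Dec 26.
+7 hours 8 minutes → arrive 07:05 UTC on Dec 27.
Flight 1 lands earlier by 3 hours 45 minutes.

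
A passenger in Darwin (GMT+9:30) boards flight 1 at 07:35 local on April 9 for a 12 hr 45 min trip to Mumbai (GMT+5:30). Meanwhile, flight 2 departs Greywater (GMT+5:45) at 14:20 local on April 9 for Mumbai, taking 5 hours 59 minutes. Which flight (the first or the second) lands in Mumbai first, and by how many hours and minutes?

Flight 1 in UTC: 07:35 − 9:30 = 22:05 on Apr 8.
+12 hours 45 minutes → arrive 10:50 UTC on Apr 9.
Flight 2 in UTC: 14:20 − 5:45 = 08:35 on Apr 9.
+5 hours 59 minutes → arrive 14:34 UTC on Apr 9.
Flight 1 lands earlier by 3 hours 44 minutes.

the first, by 3 hours 44 minutes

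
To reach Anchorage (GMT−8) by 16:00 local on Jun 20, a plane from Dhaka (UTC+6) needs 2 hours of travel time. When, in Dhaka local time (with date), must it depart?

Target arrival in UTC: 16:00 + 8:00 = 00:00 on Jun 21.
Subtract 2 hours → departure 22:00 UTC on Jun 20.
Dhaka is UTC+6:00: 22:00 + 6:00 = 04:00 on Jun 21.

04:00 on Jun 21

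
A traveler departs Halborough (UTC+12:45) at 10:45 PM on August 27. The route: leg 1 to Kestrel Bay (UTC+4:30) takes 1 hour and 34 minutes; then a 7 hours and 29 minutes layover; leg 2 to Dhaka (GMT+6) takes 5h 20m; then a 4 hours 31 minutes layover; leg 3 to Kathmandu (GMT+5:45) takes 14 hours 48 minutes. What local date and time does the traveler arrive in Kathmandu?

1:27 AM on August 29

Convert departure to UTC: 10:45 PM − 12:45 = 10:00 AM UTC on Aug 27.
Add 1 hour 34 minutes leg 1 → 11:34 AM UTC.
Add 7 hours and 29 minutes layover in Kestrel Bay → 7:03 PM UTC.
Add 5 hours and 20 minutes leg 2 → 12:23 AM UTC (Aug 28).
Add 4 hours 31 minutes layover in Dhaka → 4:54 AM UTC.
Add 14 hours and 48 minutes leg 3 → 7:42 PM UTC.
Kathmandu is UTC+5:45, so local arrival = 7:42 PM + 5:45 = 1:27 AM on Aug 29.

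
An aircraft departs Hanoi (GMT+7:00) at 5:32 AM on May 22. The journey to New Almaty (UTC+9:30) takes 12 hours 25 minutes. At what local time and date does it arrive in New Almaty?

Convert departure to UTC: 5:32 AM − 7:00 = 10:32 PM UTC on May 21.
Add 12 hours and 25 minutes travel time → 10:57 AM UTC (May 22).
New Almaty is UTC+9:30, so local arrival = 10:57 AM + 9:30 = 8:27 PM on May 22.

8:27 PM on May 22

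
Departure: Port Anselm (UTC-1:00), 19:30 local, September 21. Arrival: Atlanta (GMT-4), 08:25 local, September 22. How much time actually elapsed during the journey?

Departure in UTC: 19:30 + 1:00 = 20:30 on Sep 21.
Arrival in UTC: 08:25 + 4:00 = 12:25 on Sep 22.
Elapsed = 12:25 − 20:30 (+1 day) = 15 hours 55 minutes.

15 hours 55 minutes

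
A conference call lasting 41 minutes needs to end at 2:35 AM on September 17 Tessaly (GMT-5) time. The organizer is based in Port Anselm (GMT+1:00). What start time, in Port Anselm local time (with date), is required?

7:54 AM on Sep 17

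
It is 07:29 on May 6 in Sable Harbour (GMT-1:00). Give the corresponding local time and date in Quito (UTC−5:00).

In UTC: 07:29 + 1:00 = 08:29 on May 6.
Quito is UTC−5:00: 08:29 − 5:00 = 03:29 on May 6.

03:29 on May 6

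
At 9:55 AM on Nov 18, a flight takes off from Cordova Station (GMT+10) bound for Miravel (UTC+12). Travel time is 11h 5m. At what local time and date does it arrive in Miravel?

11:00 PM on November 18

Miravel is 2:00 ahead of Cordova Station.
After 11 hours 5 minutes it is 9:00 PM in Cordova Station.
Shift by the zone difference: 9:00 PM + 2:00 = 11:00 PM on Nov 18 in Miravel.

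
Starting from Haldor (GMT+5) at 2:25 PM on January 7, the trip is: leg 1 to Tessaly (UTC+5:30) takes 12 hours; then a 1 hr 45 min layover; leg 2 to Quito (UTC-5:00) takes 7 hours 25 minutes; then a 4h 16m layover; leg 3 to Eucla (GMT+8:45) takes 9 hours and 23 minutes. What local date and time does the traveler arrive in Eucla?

Convert departure to UTC: 2:25 PM − 5:00 = 9:25 AM UTC on Jan 7.
Add 12 hours leg 1 → 9:25 PM UTC.
Add 1 hour and 45 minutes layover in Tessaly → 11:10 PM UTC.
Add 7 hours and 25 minutes leg 2 → 6:35 AM UTC (Jan 8).
Add 4 hours and 16 minutes layover in Quito → 10:51 AM UTC.
Add 9 hours and 23 minutes leg 3 → 8:14 PM UTC.
Eucla is UTC+8:45, so local arrival = 8:14 PM + 8:45 = 4:59 AM on Jan 9.

4:59 AM on Jan 9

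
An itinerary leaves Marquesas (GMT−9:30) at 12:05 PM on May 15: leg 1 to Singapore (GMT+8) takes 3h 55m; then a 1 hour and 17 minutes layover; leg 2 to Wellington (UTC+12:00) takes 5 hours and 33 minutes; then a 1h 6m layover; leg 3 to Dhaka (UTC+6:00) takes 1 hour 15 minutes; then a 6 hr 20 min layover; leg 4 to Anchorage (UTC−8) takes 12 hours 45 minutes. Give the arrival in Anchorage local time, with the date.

9:46 PM on May 16

Convert departure to UTC: 12:05 PM + 9:30 = 9:35 PM UTC on May 15.
Add 3 hours and 55 minutes leg 1 → 1:30 AM UTC (May 16).
Add 1 hour and 17 minutes layover in Singapore → 2:47 AM UTC.
Add 5 hours and 33 minutes leg 2 → 8:20 AM UTC.
Add 1 hour 6 minutes layover in Wellington → 9:26 AM UTC.
Add 1 hour and 15 minutes leg 3 → 10:41 AM UTC.
Add 6 hours 20 minutes layover in Dhaka → 5:01 PM UTC.
Add 12 hours and 45 minutes leg 4 → 5:46 AM UTC (May 17).
Anchorage is UTC−8:00, so local arrival = 5:46 AM − 8:00 = 9:46 PM on May 16.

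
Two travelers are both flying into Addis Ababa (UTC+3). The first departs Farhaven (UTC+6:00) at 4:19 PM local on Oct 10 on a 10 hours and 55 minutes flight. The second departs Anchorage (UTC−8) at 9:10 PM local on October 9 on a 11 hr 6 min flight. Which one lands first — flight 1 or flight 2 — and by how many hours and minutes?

the second, by 4 hours 58 minutes

Flight 1 in UTC: 4:19 PM − 6:00 = 10:19 AM on Oct 10.
+10 hours 55 minutes → arrive 9:14 PM UTC on Oct 10.
Flight 2 in UTC: 9:10 PM + 8:00 = 5:10 AM on Oct 10.
+11 hours 6 minutes → arrive 4:16 PM UTC on Oct 10.
Flight 2 lands earlier by 4 hours 58 minutes.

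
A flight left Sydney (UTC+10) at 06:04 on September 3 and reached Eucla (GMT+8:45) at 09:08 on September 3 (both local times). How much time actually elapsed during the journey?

4 hours 19 minutes

Departure in UTC: 06:04 − 10:00 = 20:04 on Sep 2.
Arrival in UTC: 09:08 − 8:45 = 00:23 on Sep 3.
Elapsed = 00:23 − 20:04 (+1 day) = 4 hours 19 minutes.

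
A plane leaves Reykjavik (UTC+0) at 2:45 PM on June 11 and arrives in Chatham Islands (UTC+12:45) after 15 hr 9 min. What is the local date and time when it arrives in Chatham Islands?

6:39 PM on Jun 12

Chatham Islands is 12:45 ahead of Reykjavik.
After 15 hours 9 minutes it is 5:54 AM (Jun 12) in Reykjavik.
Shift by the zone difference: 5:54 AM + 12:45 = 6:39 PM on Jun 12 in Chatham Islands.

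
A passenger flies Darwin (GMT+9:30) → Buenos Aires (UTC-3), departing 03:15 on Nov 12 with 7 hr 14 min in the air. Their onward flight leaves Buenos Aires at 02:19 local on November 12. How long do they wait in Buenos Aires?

Convert departure to UTC: 03:15 − 9:30 = 17:45 UTC on Nov 11.
Add 7 hours 14 minutes flight time → 00:59 UTC (Nov 12).
Buenos Aires is UTC−3:00, so local arrival = 00:59 − 3:00 = 21:59 on Nov 11.
Layover = 02:19 − 21:59 (+1 day) = 4 hours 20 minutes.

4 hours 20 minutes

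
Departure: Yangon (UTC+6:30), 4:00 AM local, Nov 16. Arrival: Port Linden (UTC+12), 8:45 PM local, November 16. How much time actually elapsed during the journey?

Departure in UTC: 4:00 AM − 6:30 = 9:30 PM on Nov 15.
Arrival in UTC: 8:45 PM − 12:00 = 8:45 AM on Nov 16.
Elapsed = 8:45 AM − 9:30 PM (+1 day) = 11 hours 15 minutes.

11 hours 15 minutes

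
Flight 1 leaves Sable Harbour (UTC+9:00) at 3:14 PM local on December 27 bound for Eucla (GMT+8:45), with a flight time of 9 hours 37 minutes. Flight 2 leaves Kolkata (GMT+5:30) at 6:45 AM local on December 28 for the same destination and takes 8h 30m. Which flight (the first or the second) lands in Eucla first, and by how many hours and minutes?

the first, by 17 hours 54 minutes

Flight 1 in UTC: 3:14 PM − 9:00 = 6:14 AM on Dec 27.
+9 hours 37 minutes → arrive 3:51 PM UTC on Dec 27.
Flight 2 in UTC: 6:45 AM − 5:30 = 1:15 AM on Dec 28.
+8 hours 30 minutes → arrive 9:45 AM UTC on Dec 28.
Flight 1 lands earlier by 17 hours 54 minutes.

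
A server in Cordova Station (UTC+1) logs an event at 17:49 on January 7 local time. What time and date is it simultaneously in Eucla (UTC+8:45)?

Eucla is 7:45 ahead of Cordova Station.
Shift by the zone difference: 17:49 + 7:45 = 01:34 on Jan 8 in Eucla.

01:34 on January 8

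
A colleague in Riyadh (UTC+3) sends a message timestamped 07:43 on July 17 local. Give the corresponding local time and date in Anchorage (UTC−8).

Anchorage is 11:00 behind Riyadh.
Shift by the zone difference: 07:43 − 11:00 = 20:43 on Jul 16 in Anchorage.

20:43 on Jul 16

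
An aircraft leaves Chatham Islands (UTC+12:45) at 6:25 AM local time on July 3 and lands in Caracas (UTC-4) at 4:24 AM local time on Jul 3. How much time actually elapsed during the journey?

14 hours 44 minutes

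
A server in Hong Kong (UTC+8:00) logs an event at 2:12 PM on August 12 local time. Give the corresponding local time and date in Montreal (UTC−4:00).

2:12 AM on August 12

Montreal is 12:00 behind Hong Kong.
Shift by the zone difference: 2:12 PM − 12:00 = 2:12 AM on Aug 12 in Montreal.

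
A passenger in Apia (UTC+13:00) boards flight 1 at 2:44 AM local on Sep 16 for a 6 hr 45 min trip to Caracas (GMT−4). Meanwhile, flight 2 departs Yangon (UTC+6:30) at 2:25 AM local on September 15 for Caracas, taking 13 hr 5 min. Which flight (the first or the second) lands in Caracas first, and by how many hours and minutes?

Flight 1 in UTC: 2:44 AM − 13:00 = 1:44 PM on Sep 15.
+6 hours 45 minutes → arrive 8:29 PM UTC on Sep 15.
Flight 2 in UTC: 2:25 AM − 6:30 = 7:55 PM on Sep 14.
+13 hours 5 minutes → arrive 9:00 AM UTC on Sep 15.
Flight 2 lands earlier by 11 hours 29 minutes.

the second, by 11 hours 29 minutes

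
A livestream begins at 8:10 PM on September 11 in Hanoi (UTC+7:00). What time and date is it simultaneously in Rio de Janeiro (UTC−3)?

In UTC: 8:10 PM − 7:00 = 1:10 PM on Sep 11.
Rio de Janeiro is UTC−3:00: 1:10 PM − 3:00 = 10:10 AM on Sep 11.

10:10 AM on September 11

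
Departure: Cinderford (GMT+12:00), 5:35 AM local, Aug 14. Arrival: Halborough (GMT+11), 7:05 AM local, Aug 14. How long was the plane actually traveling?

2 hours 30 minutes

Departure in UTC: 5:35 AM − 12:00 = 5:35 PM on Aug 13.
Arrival in UTC: 7:05 AM − 11:00 = 8:05 PM on Aug 13.
Elapsed = 8:05 PM − 5:35 PM = 2 hours 30 minutes.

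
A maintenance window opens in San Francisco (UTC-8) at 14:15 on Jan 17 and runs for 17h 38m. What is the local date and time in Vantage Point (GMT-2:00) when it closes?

13:53 on January 18

Convert start to UTC: 14:15 + 8:00 = 22:15 UTC on Jan 17.
Add 17 hours and 38 minutes duration → 15:53 UTC (Jan 18).
Vantage Point is UTC−2:00, so local end time = 15:53 − 2:00 = 13:53 on Jan 18.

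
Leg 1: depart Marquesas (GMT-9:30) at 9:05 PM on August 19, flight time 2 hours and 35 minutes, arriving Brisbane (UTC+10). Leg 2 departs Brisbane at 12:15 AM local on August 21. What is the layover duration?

5 hours 5 minutes

Convert departure to UTC: 9:05 PM + 9:30 = 6:35 AM UTC on Aug 20.
Add 2 hours 35 minutes flight time → 9:10 AM UTC.
Brisbane is UTC+10:00, so local arrival = 9:10 AM + 10:00 = 7:10 PM on Aug 20.
Layover = 12:15 AM − 7:10 PM (+1 day) = 5 hours 5 minutes.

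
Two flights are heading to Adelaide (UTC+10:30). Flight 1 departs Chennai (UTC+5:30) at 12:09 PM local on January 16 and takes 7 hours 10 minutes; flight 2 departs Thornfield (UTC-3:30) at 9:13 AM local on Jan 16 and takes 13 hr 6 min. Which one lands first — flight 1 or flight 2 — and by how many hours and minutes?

the first, by 12 hours

Flight 1 in UTC: 12:09 PM − 5:30 = 6:39 AM on Jan 16.
+7 hours and 10 minutes → arrive 1:49 PM UTC on Jan 16.
Flight 2 in UTC: 9:13 AM + 3:30 = 12:43 PM on Jan 16.
+13 hours 6 minutes → arrive 1:49 AM UTC on Jan 17.
Flight 1 lands earlier by 12 hours.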